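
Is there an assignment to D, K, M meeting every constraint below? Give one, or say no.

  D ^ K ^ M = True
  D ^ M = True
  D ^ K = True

D=T, K=F, M=F

D ^ K ^ M = T ^ F ^ F = True ✓
D ^ M = T ^ F = True ✓
D ^ K = T ^ F = True ✓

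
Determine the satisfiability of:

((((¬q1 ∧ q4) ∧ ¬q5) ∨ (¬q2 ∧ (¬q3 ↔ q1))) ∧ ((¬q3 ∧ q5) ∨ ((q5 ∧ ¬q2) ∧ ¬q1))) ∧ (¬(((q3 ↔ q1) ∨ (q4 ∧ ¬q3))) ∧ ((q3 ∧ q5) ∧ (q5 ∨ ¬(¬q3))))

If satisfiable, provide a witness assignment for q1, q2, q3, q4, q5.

q1 = False, q2 = False, q3 = True, q4 = True, q5 = True

  (((¬q1 ∧ q4) ∧ ¬q5) ∨ (¬q2 ∧ (¬q3 ↔ q1))) ∧ ((¬q3 ∧ q5) ∨ ((q5 ∧ ¬q2) ∧ ¬q1)) = True
    ((¬q1 ∧ q4) ∧ ¬q5) ∨ (¬q2 ∧ (¬q3 ↔ q1)) = True
      (¬q1 ∧ q4) ∧ ¬q5 = False
        ¬q1 ∧ q4 = True
          ¬q1 = True
        ¬q5 = False
      ¬q2 ∧ (¬q3 ↔ q1) = True
        ¬q2 = True
        ¬q3 ↔ q1 = True
          ¬q3 = False
    (¬q3 ∧ q5) ∨ ((q5 ∧ ¬q2) ∧ ¬q1) = True
      ¬q3 ∧ q5 = False
        ¬q3 = False
      (q5 ∧ ¬q2) ∧ ¬q1 = True
        q5 ∧ ¬q2 = True
          ¬q2 = True
        ¬q1 = True
  ¬(((q3 ↔ q1) ∨ (q4 ∧ ¬q3))) ∧ ((q3 ∧ q5) ∧ (q5 ∨ ¬(¬q3))) = True
    ¬(((q3 ↔ q1) ∨ (q4 ∧ ¬q3))) = True
      (q3 ↔ q1) ∨ (q4 ∧ ¬q3) = False
        q3 ↔ q1 = False
        q4 ∧ ¬q3 = False
          ¬q3 = False
    (q3 ∧ q5) ∧ (q5 ∨ ¬(¬q3)) = True
      q3 ∧ q5 = True
      q5 ∨ ¬(¬q3) = True
        ¬(¬q3) = True
          ¬q3 = False
Both conjuncts True, so the formula holds.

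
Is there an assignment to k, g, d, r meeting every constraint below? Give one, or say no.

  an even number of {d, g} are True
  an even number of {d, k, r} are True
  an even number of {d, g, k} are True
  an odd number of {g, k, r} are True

Unsatisfiable

Adding constraints 1, 2, 4 mod 2: every variable appears an even number of times on the left, so the left side is 0.
But the right sides sum to 1 (mod 2). 0 ≠ 1 — the system is inconsistent.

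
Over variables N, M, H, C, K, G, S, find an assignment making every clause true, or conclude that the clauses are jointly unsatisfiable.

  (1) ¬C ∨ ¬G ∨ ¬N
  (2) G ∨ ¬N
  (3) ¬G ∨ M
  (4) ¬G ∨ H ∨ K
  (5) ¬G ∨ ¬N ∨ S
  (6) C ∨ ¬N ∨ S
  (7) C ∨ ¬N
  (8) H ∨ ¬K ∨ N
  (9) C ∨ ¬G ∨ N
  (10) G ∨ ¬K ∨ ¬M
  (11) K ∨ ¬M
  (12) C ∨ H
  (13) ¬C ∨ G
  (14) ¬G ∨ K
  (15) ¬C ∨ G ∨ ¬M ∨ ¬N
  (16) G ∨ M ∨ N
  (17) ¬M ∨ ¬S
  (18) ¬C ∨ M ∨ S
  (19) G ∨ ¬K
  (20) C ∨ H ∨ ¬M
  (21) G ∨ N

N = False, M = True, H = True, C = True, K = True, G = True, S = False

Set N = False.
  then (G ∨ N) forces G = True.
  then (¬G ∨ M) forces M = True.
  then (C ∨ ¬G ∨ N) forces C = True.
  then (K ∨ ¬M) forces K = True.
  then (¬M ∨ ¬S) forces S = False.
  then (H ∨ ¬K ∨ N) forces H = True.
All clauses satisfied.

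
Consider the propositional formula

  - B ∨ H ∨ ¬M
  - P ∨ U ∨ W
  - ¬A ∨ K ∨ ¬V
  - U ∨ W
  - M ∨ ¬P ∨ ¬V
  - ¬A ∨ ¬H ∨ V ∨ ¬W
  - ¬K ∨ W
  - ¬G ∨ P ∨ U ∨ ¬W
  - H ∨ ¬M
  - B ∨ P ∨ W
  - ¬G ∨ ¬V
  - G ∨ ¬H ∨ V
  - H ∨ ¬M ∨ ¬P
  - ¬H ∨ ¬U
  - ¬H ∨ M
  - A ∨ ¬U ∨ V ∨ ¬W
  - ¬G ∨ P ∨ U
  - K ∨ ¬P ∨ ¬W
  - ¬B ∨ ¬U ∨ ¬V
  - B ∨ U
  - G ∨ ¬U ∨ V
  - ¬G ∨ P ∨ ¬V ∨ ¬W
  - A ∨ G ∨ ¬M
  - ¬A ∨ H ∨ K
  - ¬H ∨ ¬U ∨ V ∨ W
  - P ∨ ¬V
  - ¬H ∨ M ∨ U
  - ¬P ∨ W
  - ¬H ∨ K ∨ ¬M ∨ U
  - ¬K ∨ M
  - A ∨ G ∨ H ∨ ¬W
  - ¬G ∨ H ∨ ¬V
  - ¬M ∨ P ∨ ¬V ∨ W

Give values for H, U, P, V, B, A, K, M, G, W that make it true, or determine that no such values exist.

Set H = False.
  then (H ∨ ¬M) forces M = False.
  then (¬K ∨ M) forces K = False.
  then (¬A ∨ H ∨ K) forces A = False.
Set U = True.
Try P = True:
  (M ∨ ¬P ∨ ¬V) forces V = False.
  (A ∨ ¬U ∨ V ∨ ¬W) forces W = False.
  clause (¬P ∨ W) is falsified — backtrack.
So P = False.
  then (P ∨ ¬V) forces V = False.
  then (A ∨ ¬U ∨ V ∨ ¬W) forces W = False.
  then (G ∨ ¬U ∨ V) forces G = True.
  then (B ∨ P ∨ W) forces B = True.
All clauses satisfied.

H = False, U = True, P = False, V = False, B = True, A = False, K = False, M = False, G = True, W = False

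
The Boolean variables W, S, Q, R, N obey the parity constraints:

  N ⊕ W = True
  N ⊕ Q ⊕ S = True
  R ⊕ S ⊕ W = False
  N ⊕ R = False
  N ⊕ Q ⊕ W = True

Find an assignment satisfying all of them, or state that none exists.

W=T; S=T; Q=F; R=F; N=F

N ⊕ W = F ⊕ T = True ✓
N ⊕ Q ⊕ S = F ⊕ F ⊕ T = True ✓
R ⊕ S ⊕ W = F ⊕ T ⊕ T = False ✓
N ⊕ R = F ⊕ F = False ✓
N ⊕ Q ⊕ W = F ⊕ F ⊕ T = True ✓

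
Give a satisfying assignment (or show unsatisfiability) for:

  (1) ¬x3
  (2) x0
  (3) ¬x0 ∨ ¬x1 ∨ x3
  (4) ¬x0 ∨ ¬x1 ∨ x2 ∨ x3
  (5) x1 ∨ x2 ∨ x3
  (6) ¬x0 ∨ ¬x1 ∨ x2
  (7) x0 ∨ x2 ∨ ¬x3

x0 = True; x1 = False; x2 = True; x3 = False

Unit clause (¬x3) forces x3 = False.
Unit clause (x0) forces x0 = True.
In (¬x0 ∨ ¬x1 ∨ x3) only ¬x1 is left, so x1 = False.
In (x1 ∨ x2 ∨ x3) only x2 is left, so x2 = True.
Check each clause:
  (¬x3): ¬x3 holds.
  (x0): x0 holds.
  (¬x0 ∨ ¬x1 ∨ x3): ¬x1 holds.
  (¬x0 ∨ ¬x1 ∨ x2 ∨ x3): ¬x1 holds.
  (x1 ∨ x2 ∨ x3): x2 holds.
  (¬x0 ∨ ¬x1 ∨ x2): ¬x1 holds.
  (x0 ∨ x2 ∨ ¬x3): x0 holds.
All clauses satisfied.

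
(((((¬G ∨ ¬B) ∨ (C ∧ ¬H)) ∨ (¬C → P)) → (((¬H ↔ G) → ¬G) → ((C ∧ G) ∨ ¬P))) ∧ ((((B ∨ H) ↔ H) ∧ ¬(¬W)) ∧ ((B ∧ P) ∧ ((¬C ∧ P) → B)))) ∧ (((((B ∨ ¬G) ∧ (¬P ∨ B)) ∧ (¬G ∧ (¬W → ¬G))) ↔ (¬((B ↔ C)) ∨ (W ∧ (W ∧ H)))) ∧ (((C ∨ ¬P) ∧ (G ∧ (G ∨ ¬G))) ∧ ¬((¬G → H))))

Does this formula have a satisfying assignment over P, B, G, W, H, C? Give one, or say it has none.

UNSATISFIABLE

Case G = True: the conjunct ¬((¬G → H)) becomes ¬((False → H)) = False.
Case G = False: the conjunct G is False.
Both cases fail — unsatisfiable.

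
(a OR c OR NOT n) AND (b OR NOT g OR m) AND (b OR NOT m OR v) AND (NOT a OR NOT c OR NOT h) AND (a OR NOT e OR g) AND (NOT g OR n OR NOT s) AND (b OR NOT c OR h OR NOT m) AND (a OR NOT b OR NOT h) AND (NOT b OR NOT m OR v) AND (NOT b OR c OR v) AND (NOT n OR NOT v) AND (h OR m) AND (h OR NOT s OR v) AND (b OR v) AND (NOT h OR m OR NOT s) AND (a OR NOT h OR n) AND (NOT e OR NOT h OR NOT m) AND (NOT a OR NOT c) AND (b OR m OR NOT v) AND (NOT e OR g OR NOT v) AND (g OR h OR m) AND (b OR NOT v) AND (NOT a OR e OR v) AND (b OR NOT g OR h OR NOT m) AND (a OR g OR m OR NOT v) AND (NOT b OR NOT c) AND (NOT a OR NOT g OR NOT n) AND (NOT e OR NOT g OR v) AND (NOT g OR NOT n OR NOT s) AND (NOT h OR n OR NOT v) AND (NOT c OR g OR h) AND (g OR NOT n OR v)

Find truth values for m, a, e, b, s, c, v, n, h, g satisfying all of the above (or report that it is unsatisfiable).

Set m = True.
Set a = True.
  then (NOT a OR NOT c) forces c = False.
Set e = False.
  then (NOT a OR e OR v) forces v = True.
  then (NOT n OR NOT v) forces n = False.
  then (b OR NOT v) forces b = True.
  then (NOT h OR n OR NOT v) forces h = False.
Set s = False.
Set g = False.
All clauses satisfied.

m: True, a: True, e: False, b: True, s: False, c: False, v: True, n: False, h: False, g: False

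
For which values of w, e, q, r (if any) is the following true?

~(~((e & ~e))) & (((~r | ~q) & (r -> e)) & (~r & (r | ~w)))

The conjunct ~(~((e & ~e))) is unsatisfiable on its own:
  e=F: evaluates to False.
  e=T: evaluates to False.
So the whole conjunction is unsatisfiable.

Unsatisfiable — no assignment works.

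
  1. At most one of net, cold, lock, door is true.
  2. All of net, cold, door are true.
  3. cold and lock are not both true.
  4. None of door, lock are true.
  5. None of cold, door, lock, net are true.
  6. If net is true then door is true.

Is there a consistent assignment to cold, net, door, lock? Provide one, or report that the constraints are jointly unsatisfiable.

UNSATISFIABLE

Case cold = True:
  Constraint (5) is violated (cold=T) — contradiction.
Case cold = False:
  Constraint (2) is violated (cold=F) — contradiction.
Both cases fail — unsatisfiable.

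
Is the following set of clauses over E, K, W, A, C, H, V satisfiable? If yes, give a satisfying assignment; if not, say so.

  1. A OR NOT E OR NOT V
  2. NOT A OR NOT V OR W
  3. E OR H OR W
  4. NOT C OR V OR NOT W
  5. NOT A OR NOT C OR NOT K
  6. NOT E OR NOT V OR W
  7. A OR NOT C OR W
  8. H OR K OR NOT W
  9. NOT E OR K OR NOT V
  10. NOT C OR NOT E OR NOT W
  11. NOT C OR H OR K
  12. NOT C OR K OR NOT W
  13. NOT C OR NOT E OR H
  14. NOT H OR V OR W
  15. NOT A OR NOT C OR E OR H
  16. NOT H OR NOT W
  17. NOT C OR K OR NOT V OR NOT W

Set E = True.
Set K = True.
Set W = False.
  then (NOT E OR NOT V OR W) forces V = False.
  then (NOT H OR V OR W) forces H = False.
  then (NOT C OR NOT E OR H) forces C = False.
Set A = True.
All clauses satisfied.

E = True; K = True; W = False; A = True; C = False; H = False; V = False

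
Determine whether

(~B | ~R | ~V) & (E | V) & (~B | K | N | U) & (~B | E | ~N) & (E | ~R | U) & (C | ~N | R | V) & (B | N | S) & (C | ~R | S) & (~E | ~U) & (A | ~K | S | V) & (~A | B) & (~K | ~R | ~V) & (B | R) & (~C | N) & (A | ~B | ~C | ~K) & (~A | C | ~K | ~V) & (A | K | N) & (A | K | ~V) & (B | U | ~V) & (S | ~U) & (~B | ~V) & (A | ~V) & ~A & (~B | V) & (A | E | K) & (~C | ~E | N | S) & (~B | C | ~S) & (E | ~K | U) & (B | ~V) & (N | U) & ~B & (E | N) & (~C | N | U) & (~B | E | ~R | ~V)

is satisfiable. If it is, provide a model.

U: False, R: True, A: False, V: False, S: True, E: True, B: False, N: True, K: False, C: True

Unit clause (~A) forces A = False.
Unit clause (~B) forces B = False.
In (B | R) only R is left, so R = True.
In (A | ~V) only ~V is left, so V = False.
In (E | V) only E is left, so E = True.
In (~E | ~U) only ~U is left, so U = False.
In (N | U) only N is left, so N = True.
Set S = True.
Set K = False.
Set C = True.
All clauses satisfied.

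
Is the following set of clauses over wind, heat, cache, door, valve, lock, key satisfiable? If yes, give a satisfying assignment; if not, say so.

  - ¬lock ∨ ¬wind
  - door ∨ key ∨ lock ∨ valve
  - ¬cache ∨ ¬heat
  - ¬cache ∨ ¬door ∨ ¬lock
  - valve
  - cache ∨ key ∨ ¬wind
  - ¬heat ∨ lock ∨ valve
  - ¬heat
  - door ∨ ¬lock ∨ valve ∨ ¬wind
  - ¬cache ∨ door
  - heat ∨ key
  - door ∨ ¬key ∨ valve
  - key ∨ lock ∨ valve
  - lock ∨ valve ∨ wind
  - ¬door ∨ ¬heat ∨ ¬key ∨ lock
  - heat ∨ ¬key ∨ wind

Unit clause (valve) forces valve = True.
Unit clause (¬heat) forces heat = False.
In (heat ∨ key) only key is left, so key = True.
In (heat ∨ ¬key ∨ wind) only wind is left, so wind = True.
In (¬lock ∨ ¬wind) only ¬lock is left, so lock = False.
Set cache = False.
Set door = False.
All clauses satisfied.

wind: True; heat: False; cache: False; door: False; valve: True; lock: False; key: True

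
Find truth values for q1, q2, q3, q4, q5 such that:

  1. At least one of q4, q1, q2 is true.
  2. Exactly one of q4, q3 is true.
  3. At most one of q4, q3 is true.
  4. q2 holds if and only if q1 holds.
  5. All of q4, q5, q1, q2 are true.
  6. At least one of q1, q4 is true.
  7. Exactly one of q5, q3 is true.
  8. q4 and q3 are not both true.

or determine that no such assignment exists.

q1: True, q2: True, q3: False, q4: True, q5: True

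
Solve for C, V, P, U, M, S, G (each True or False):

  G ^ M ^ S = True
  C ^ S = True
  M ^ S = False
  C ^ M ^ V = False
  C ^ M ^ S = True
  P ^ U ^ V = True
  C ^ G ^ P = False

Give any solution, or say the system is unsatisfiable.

C=T, V=T, P=F, U=F, M=F, S=F, G=T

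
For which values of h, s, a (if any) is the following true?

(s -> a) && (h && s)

h = True, s = True, a = True

  s -> a = True
  h && s = True
Both conjuncts True, so the formula holds.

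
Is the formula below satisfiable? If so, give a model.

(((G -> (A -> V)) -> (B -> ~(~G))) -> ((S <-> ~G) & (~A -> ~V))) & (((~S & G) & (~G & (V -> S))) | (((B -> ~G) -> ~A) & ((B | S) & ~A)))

B = False, S = True, V = False, G = False, A = False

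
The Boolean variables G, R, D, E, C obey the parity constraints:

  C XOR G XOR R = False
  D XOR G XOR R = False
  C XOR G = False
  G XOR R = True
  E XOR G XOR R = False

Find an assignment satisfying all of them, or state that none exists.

G: True, R: False, D: True, E: True, C: True

C XOR G XOR R = T XOR T XOR F = False ✓
D XOR G XOR R = T XOR T XOR F = False ✓
C XOR G = T XOR T = False ✓
G XOR R = T XOR F = True ✓
E XOR G XOR R = T XOR T XOR F = False ✓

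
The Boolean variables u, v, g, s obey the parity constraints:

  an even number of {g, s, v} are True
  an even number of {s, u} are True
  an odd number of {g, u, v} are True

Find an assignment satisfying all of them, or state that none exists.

The formula is unsatisfiable.

Adding constraints 1, 2, 3 mod 2: every variable appears an even number of times on the left, so the left side is 0.
But the right sides sum to 1 (mod 2). 0 ≠ 1 — the system is inconsistent.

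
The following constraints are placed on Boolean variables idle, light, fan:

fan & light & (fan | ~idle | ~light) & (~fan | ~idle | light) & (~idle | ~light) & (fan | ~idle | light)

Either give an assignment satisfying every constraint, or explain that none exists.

idle=F; light=T; fan=T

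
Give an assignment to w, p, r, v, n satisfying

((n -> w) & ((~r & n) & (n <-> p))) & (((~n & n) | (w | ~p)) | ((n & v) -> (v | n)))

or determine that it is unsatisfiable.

w: True, p: True, r: False, v: True, n: True

  (n -> w) & ((~r & n) & (n <-> p)) = True
    n -> w = True
    (~r & n) & (n <-> p) = True
      ~r & n = True
        ~r = True
      n <-> p = True
  ((~n & n) | (w | ~p)) | ((n & v) -> (v | n)) = True
    (~n & n) | (w | ~p) = True
      ~n & n = False
        ~n = False
      w | ~p = True
        ~p = False
    (n & v) -> (v | n) = True
      n & v = True
      v | n = True
Both conjuncts True, so the formula holds.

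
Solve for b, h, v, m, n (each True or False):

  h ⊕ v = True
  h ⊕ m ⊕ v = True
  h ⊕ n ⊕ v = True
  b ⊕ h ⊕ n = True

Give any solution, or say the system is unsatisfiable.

b: False, h: True, v: False, m: False, n: False

h ⊕ v = T ⊕ F = True ✓
h ⊕ m ⊕ v = T ⊕ F ⊕ F = True ✓
h ⊕ n ⊕ v = T ⊕ F ⊕ F = True ✓
b ⊕ h ⊕ n = F ⊕ T ⊕ F = True ✓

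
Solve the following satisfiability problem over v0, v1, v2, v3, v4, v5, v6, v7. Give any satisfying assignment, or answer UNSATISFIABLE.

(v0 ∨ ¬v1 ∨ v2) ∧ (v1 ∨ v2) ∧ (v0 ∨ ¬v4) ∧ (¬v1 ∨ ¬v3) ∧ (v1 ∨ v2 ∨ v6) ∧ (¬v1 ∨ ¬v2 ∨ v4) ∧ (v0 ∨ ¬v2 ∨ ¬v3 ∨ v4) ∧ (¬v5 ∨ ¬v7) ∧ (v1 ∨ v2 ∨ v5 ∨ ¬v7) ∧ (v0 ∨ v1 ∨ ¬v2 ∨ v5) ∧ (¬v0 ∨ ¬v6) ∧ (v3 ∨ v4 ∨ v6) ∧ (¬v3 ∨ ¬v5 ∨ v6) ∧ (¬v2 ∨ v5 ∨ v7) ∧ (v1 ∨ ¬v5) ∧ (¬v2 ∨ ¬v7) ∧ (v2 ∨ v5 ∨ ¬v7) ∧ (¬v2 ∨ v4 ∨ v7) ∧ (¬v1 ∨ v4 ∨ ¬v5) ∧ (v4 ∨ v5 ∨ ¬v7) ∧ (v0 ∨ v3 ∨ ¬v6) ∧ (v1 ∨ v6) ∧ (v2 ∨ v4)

Set v0 = True.
  then (¬v0 ∨ ¬v6) forces v6 = False.
  then (v1 ∨ v6) forces v1 = True.
  then (¬v1 ∨ ¬v3) forces v3 = False.
  then (v3 ∨ v4 ∨ v6) forces v4 = True.
Set v2 = False.
Set v5 = True.
  then (¬v5 ∨ ¬v7) forces v7 = False.
All clauses satisfied.

v0 = True, v1 = True, v2 = False, v3 = False, v4 = True, v5 = True, v6 = False, v7 = False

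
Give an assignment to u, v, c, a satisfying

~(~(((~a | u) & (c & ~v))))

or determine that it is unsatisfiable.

u=T, v=F, c=T, a=T

  ~(~(((~a | u) & (c & ~v)))) = True
    ~(((~a | u) & (c & ~v))) = False
      (~a | u) & (c & ~v) = True
        ~a | u = True
          ~a = False
        c & ~v = True
          ~v = True
The formula evaluates to True.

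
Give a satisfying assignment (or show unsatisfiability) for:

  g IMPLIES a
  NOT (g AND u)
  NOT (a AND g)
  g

Unsatisfiable

Case g = True:
  (NOT g OR NOT u) forces u = False.
  (NOT a OR NOT g) forces a = False.
  Clause (a OR NOT g) is falsified — contradiction.
Case g = False:
  Clause (g) is falsified — contradiction.
Both cases fail, so the formula is unsatisfiable.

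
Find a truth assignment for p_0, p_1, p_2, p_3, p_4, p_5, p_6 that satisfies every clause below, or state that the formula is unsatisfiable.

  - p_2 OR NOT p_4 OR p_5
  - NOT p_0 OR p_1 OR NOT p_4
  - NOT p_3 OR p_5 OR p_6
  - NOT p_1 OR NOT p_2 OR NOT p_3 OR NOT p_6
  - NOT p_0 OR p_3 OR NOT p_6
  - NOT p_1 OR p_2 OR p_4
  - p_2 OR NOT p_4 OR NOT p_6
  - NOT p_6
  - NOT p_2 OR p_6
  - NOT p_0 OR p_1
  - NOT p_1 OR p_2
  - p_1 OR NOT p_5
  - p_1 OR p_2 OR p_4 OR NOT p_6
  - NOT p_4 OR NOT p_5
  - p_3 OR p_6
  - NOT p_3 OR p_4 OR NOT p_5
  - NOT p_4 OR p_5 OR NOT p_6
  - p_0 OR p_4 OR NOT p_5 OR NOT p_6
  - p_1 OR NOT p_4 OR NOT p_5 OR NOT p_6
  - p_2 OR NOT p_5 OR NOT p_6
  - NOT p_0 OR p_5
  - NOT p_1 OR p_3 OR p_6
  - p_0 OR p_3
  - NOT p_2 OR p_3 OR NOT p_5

The formula is unsatisfiable.

Case p_3 = True:
  (NOT p_6) forces p_6 = False.
  (NOT p_3 OR p_5 OR p_6) forces p_5 = True.
  (NOT p_2 OR p_6) forces p_2 = False.
  (NOT p_1 OR p_2) forces p_1 = False.
  Clause (p_1 OR NOT p_5) is falsified — contradiction.
Case p_3 = False:
  (NOT p_6) forces p_6 = False.
  Clause (p_3 OR p_6) is falsified — contradiction.
Both cases fail, so the formula is unsatisfiable.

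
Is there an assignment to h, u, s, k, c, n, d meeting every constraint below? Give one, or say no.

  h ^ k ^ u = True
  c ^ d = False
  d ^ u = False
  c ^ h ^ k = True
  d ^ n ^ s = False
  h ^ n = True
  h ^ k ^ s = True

h = True, u = True, s = True, k = True, c = True, n = False, d = True

h ^ k ^ u = T ^ T ^ T = True ✓
c ^ d = T ^ T = False ✓
d ^ u = T ^ T = False ✓
c ^ h ^ k = T ^ T ^ T = True ✓
d ^ n ^ s = T ^ F ^ T = False ✓
h ^ n = T ^ F = True ✓
h ^ k ^ s = T ^ T ^ T = True ✓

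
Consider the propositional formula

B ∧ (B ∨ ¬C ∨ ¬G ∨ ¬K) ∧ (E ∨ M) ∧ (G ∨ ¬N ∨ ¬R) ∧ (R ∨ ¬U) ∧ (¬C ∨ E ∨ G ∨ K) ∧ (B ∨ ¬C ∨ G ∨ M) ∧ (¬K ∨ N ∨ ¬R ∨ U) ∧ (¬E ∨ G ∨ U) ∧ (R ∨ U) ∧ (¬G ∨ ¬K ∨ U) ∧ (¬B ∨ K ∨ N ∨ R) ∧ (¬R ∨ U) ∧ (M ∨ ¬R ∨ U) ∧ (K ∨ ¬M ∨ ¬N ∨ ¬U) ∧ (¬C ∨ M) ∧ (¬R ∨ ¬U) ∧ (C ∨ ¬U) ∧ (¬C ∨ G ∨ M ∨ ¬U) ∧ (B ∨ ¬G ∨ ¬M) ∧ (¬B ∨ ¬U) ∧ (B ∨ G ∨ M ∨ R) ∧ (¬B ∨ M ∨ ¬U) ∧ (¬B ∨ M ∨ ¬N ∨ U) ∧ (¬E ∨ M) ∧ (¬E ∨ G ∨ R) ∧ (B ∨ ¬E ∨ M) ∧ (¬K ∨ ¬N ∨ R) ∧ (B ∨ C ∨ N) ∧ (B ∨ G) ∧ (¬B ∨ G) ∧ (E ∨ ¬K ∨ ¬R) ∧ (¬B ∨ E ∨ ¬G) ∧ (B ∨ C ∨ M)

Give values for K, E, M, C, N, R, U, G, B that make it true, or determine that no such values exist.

UNSATISFIABLE

Case B = True:
  (¬B ∨ ¬U) forces U = False.
  (R ∨ U) forces R = True.
  Clause (¬R ∨ U) is falsified — contradiction.
Case B = False:
  Clause (B) is falsified — contradiction.
Both cases fail, so the formula is unsatisfiable.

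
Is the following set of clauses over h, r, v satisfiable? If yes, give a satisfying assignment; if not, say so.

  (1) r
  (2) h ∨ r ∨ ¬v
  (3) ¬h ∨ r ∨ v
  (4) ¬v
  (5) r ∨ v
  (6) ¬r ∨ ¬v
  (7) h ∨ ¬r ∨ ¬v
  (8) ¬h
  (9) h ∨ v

Case h = True:
  Clause (¬h) is falsified — contradiction.
Case h = False:
  (r) forces r = True.
  (¬v) forces v = False.
  Clause (h ∨ v) is falsified — contradiction.
Both cases fail, so the formula is unsatisfiable.

The formula is unsatisfiable.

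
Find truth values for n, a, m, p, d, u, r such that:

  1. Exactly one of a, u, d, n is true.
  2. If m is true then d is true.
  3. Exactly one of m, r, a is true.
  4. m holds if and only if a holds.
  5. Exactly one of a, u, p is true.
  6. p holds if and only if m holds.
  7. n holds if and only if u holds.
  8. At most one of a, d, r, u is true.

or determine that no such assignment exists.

Case m = True:
  (2) with m=T forces d = True.
  (1) with d=T forces a = False.
  Constraint (4) is violated (m=T, a=F) — contradiction.
Case m = False:
  (4) with m=F forces a = False.
  (3) with m=F, a=F forces r = True.
  (6) with m=F forces p = False.
  (5) with a=F, p=F forces u = True.
  Constraint (8) is violated (r=T, u=T) — contradiction.
Both cases fail — unsatisfiable.

The formula is unsatisfiable.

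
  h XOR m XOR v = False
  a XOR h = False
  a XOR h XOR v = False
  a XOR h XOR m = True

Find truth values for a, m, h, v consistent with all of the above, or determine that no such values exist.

a: True, m: True, h: True, v: False

h XOR m XOR v = T XOR T XOR F = False ✓
a XOR h = T XOR T = False ✓
a XOR h XOR v = T XOR T XOR F = False ✓
a XOR h XOR m = T XOR T XOR T = True ✓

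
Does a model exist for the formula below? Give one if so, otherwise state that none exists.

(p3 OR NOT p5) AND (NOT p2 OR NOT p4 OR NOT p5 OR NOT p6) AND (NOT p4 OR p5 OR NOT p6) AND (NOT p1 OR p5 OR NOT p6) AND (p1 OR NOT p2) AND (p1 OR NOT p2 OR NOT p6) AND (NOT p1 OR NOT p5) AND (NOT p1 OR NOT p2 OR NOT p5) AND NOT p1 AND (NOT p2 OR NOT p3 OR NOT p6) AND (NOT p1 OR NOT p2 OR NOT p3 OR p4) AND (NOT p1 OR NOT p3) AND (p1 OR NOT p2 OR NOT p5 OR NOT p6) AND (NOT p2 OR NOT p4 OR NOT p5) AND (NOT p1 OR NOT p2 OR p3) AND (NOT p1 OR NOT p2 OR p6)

p1 = False, p2 = False, p3 = False, p4 = False, p5 = False, p6 = True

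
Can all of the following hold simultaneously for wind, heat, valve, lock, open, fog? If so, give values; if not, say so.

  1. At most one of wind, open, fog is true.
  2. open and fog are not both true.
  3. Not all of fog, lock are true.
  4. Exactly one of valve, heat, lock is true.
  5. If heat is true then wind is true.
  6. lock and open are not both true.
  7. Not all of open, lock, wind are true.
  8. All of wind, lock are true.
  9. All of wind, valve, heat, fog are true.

Unsatisfiable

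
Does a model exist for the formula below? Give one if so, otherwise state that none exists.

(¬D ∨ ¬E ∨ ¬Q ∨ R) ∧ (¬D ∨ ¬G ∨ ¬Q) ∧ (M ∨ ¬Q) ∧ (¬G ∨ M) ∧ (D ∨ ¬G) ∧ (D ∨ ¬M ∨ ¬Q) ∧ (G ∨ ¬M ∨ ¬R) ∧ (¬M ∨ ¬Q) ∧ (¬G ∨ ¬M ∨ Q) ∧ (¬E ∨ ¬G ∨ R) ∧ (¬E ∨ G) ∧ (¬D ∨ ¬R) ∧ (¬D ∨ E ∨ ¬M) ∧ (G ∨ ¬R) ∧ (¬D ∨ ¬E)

D=F; E=F; R=F; M=F; G=F; Q=F

Set D = False.
  then (D ∨ ¬G) forces G = False.
  then (¬E ∨ G) forces E = False.
  then (G ∨ ¬R) forces R = False.
Set M = False.
  then (M ∨ ¬Q) forces Q = False.
All clauses satisfied.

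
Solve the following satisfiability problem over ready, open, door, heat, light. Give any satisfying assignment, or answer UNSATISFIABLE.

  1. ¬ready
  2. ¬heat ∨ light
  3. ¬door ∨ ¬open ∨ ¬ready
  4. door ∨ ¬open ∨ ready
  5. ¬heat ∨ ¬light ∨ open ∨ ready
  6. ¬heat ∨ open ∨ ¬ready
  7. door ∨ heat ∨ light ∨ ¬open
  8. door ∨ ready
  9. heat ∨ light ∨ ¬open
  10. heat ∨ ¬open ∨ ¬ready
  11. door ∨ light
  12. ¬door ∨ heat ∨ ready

Unit clause (¬ready) forces ready = False.
In (door ∨ ready) only door is left, so door = True.
In (¬door ∨ heat ∨ ready) only heat is left, so heat = True.
In (¬heat ∨ light) only light is left, so light = True.
In (¬heat ∨ ¬light ∨ open ∨ ready) only open is left, so open = True.
All clauses satisfied.

ready: False, open: True, door: True, heat: True, light: True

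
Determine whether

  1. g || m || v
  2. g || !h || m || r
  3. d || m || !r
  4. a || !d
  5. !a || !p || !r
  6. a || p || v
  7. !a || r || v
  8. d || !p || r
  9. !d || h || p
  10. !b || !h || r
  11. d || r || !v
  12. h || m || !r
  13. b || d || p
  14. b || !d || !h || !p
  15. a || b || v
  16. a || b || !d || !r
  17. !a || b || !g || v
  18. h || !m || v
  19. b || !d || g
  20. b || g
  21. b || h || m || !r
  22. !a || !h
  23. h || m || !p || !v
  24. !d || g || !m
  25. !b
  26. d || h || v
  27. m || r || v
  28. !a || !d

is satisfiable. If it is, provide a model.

r=T, v=T, a=F, d=F, p=T, h=T, b=F, g=T, m=T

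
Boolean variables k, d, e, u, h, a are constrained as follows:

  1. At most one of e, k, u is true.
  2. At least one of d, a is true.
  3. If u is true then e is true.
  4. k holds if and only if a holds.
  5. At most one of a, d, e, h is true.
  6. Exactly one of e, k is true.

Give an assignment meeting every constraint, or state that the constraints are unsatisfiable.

k=T, d=F, e=F, u=F, h=F, a=T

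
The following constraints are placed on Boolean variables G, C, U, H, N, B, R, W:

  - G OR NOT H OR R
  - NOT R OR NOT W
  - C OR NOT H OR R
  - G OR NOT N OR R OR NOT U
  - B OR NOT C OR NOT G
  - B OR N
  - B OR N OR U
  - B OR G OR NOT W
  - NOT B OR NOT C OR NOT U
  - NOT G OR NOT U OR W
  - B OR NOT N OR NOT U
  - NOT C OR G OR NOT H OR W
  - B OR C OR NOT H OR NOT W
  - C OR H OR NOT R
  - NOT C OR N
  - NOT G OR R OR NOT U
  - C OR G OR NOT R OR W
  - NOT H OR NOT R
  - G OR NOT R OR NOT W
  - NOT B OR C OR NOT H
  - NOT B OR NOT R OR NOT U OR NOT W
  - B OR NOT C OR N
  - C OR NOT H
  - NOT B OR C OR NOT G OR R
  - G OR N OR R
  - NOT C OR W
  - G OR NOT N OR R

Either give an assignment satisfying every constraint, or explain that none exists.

G: True, C: False, U: False, H: False, N: True, B: False, R: False, W: False

Set G = True.
Set C = False.
  then (C OR NOT H) forces H = False.
  then (C OR H OR NOT R) forces R = False.
  then (NOT G OR R OR NOT U) forces U = False.
  then (NOT B OR C OR NOT G OR R) forces B = False.
  then (B OR N) forces N = True.
Set W = False.
All clauses satisfied.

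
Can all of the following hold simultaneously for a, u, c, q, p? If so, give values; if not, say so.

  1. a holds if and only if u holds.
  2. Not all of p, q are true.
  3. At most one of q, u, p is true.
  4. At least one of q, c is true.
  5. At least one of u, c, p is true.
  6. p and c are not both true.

a: True, u: True, c: True, q: False, p: False

  (1) a=T, u=T — same ✓
  (2) {p, q}: 0/2 true — not all ✓
  (3) {q, u, p}: 1 true — at most one ✓
  (4) {q, c}: 1 true — at least one ✓
  (5) {u, c, p}: 2 true — at least one ✓
  (6) p=F, c=T — not both ✓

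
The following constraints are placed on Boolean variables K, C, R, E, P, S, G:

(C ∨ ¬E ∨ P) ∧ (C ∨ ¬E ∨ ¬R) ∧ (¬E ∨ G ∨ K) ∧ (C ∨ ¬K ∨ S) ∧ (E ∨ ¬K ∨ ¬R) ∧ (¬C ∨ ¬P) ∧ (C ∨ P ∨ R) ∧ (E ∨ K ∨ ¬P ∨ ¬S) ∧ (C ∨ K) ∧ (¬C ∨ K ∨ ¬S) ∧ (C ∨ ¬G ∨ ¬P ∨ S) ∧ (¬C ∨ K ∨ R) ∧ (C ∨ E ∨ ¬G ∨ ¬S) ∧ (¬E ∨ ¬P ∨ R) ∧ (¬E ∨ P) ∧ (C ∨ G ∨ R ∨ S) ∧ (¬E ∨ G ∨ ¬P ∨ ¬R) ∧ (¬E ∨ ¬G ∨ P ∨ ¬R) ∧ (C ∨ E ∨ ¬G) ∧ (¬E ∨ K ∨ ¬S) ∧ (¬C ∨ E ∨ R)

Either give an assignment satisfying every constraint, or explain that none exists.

Set K = True.
Try C = True:
  (¬C ∨ ¬P) forces P = False.
  (¬E ∨ P) forces E = False.
  (E ∨ ¬K ∨ ¬R) forces R = False.
  clause (¬C ∨ E ∨ R) is falsified — backtrack.
So C = False.
  then (C ∨ ¬K ∨ S) forces S = True.
Try R = True:
  (C ∨ ¬E ∨ ¬R) forces E = False.
  clause (E ∨ ¬K ∨ ¬R) is falsified — backtrack.
So R = False.
  then (C ∨ P ∨ R) forces P = True.
  then (¬E ∨ ¬P ∨ R) forces E = False.
  then (C ∨ E ∨ ¬G) forces G = False.
All clauses satisfied.

K = True; C = False; R = False; E = False; P = True; S = True; G = False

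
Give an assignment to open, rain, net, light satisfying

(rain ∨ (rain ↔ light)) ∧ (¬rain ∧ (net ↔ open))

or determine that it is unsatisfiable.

open=F; rain=F; net=F; light=F

  rain ∨ (rain ↔ light) = True
    rain ↔ light = True
  ¬rain ∧ (net ↔ open) = True
    ¬rain = True
    net ↔ open = True
Both conjuncts True, so the formula holds.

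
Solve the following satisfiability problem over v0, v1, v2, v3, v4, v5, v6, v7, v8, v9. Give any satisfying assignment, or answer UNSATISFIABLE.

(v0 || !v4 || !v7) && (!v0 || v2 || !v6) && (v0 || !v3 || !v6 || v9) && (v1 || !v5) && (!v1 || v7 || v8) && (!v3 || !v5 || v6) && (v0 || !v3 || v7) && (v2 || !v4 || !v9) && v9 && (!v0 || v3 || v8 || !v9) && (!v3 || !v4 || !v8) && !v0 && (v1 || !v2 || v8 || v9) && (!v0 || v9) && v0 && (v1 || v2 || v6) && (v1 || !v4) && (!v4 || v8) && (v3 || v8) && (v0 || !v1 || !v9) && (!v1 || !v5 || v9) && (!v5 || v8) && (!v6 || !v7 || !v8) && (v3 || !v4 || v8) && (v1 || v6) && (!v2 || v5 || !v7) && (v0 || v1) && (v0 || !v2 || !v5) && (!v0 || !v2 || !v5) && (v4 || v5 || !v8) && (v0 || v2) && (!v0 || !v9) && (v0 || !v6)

UNSATISFIABLE

Case v0 = True:
  Clause (!v0) is falsified — contradiction.
Case v0 = False:
  Clause (v0) is falsified — contradiction.
Both cases fail, so the formula is unsatisfiable.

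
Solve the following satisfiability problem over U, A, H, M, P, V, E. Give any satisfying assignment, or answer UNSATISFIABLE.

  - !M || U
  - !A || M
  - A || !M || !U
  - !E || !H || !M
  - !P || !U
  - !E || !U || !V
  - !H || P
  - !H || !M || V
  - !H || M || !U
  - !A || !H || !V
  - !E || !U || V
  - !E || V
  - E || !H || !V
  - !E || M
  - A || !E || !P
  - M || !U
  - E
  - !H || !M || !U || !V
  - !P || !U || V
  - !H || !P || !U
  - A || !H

Case E = True:
  (!E || V) forces V = True.
  (!E || !U || !V) forces U = False.
  (!M || U) forces M = False.
  Clause (!E || M) is falsified — contradiction.
Case E = False:
  Clause (E) is falsified — contradiction.
Both cases fail, so the formula is unsatisfiable.

UNSATISFIABLE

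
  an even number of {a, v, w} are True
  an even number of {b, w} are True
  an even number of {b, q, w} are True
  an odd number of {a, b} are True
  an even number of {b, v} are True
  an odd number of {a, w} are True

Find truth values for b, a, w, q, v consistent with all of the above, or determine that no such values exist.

b=T, a=F, w=T, q=F, v=T

{a, v, w}: 2 true → even ✓
{b, w}: 2 true → even ✓
{b, q, w}: 2 true → even ✓
{a, b}: 1 true → odd ✓
{b, v}: 2 true → even ✓
{a, w}: 1 true → odd ✓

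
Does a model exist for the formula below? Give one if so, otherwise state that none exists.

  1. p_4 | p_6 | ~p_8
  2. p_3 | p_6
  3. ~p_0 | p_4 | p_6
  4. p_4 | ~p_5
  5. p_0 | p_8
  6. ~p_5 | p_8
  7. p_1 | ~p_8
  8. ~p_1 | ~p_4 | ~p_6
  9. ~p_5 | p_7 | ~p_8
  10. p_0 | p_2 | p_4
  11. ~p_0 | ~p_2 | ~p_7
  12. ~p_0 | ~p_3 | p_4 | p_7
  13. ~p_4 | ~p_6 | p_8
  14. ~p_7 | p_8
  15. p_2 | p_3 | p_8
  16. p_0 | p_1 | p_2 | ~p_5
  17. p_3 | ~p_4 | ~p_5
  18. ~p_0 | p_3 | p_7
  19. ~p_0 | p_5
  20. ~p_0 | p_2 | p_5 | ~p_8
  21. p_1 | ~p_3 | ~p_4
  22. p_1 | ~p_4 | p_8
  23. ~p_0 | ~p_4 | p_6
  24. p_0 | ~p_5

Set p_0 = False.
  then (p_0 | p_8) forces p_8 = True.
  then (p_1 | ~p_8) forces p_1 = True.
  then (p_0 | ~p_5) forces p_5 = False.
Set p_2 = False.
  then (p_0 | p_2 | p_4) forces p_4 = True.
  then (~p_1 | ~p_4 | ~p_6) forces p_6 = False.
  then (p_3 | p_6) forces p_3 = True.
Set p_7 = False.
All clauses satisfied.

p_0 = False, p_1 = True, p_2 = False, p_3 = True, p_4 = True, p_5 = False, p_6 = False, p_7 = False, p_8 = True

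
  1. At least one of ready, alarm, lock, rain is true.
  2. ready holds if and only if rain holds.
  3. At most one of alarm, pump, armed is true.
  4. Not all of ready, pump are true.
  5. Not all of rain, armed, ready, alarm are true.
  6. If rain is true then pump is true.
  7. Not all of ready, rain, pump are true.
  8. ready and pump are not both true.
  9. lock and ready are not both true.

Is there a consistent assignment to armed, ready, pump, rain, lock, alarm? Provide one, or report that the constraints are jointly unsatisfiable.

armed = False, ready = False, pump = False, rain = False, lock = True, alarm = True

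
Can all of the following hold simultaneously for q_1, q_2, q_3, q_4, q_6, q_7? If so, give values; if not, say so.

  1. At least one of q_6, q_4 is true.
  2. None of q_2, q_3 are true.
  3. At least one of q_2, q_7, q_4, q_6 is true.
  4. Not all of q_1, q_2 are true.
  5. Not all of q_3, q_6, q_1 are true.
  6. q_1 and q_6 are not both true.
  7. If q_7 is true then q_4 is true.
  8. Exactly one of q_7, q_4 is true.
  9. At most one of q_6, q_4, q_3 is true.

q_1: True; q_2: False; q_3: False; q_4: True; q_6: False; q_7: False

  (1) {q_6, q_4}: 1 true — at least one ✓
  (2) {q_2, q_3}: 0 true — none ✓
  (3) {q_2, q_7, q_4, q_6}: 1 true — at least one ✓
  (4) {q_1, q_2}: 1/2 true — not all ✓
  (5) {q_3, q_6, q_1}: 1/3 true — not all ✓
  (6) q_1=T, q_6=F — not both ✓
  (7) q_7=F ⇒ q_4: vacuous ✓
  (8) {q_7, q_4}: 1 true — exactly one ✓
  (9) {q_6, q_4, q_3}: 1 true — at most one ✓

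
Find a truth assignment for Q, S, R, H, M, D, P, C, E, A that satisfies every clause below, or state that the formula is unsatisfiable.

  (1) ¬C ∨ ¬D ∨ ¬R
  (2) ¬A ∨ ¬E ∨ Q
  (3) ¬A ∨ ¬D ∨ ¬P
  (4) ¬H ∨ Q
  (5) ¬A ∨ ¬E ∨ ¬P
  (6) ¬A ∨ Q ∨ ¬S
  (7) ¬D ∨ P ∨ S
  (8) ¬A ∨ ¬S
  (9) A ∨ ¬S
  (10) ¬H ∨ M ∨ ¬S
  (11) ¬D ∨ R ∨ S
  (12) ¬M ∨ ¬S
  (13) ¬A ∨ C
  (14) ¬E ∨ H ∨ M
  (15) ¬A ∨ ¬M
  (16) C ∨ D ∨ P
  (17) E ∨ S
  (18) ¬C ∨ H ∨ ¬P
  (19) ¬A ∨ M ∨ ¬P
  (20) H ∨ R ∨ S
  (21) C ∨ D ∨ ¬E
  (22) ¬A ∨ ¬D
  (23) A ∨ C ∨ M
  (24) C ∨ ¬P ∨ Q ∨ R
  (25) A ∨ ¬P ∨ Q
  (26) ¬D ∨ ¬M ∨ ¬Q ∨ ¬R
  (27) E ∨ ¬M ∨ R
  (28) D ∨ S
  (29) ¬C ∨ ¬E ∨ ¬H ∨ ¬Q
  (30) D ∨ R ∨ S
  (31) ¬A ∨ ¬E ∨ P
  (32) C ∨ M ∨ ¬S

Case S = True:
  (¬A ∨ ¬S) forces A = False.
  Clause (A ∨ ¬S) is falsified — contradiction.
Case S = False:
  (E ∨ S) forces E = True.
  (D ∨ S) forces D = True.
  (¬D ∨ P ∨ S) forces P = True.
  (¬A ∨ ¬D ∨ ¬P) forces A = False.
  (¬D ∨ R ∨ S) forces R = True.
  (¬C ∨ ¬D ∨ ¬R) forces C = False.
  (A ∨ C ∨ M) forces M = True.
  (A ∨ ¬P ∨ Q) forces Q = True.
  Clause (¬D ∨ ¬M ∨ ¬Q ∨ ¬R) is falsified — contradiction.
Both cases fail, so the formula is unsatisfiable.

Unsatisfiable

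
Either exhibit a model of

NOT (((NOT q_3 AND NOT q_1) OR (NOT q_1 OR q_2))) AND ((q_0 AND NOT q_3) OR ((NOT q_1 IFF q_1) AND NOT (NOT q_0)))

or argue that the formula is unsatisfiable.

q_0 = True; q_1 = True; q_2 = False; q_3 = False

  NOT (((NOT q_3 AND NOT q_1) OR (NOT q_1 OR q_2))) = True
    (NOT q_3 AND NOT q_1) OR (NOT q_1 OR q_2) = False
      NOT q_3 AND NOT q_1 = False
        NOT q_3 = True
        NOT q_1 = False
      NOT q_1 OR q_2 = False
        NOT q_1 = False
  (q_0 AND NOT q_3) OR ((NOT q_1 IFF q_1) AND NOT (NOT q_0)) = True
    q_0 AND NOT q_3 = True
      NOT q_3 = True
    (NOT q_1 IFF q_1) AND NOT (NOT q_0) = False
      NOT q_1 IFF q_1 = False
        NOT q_1 = False
      NOT (NOT q_0) = True
        NOT q_0 = False
Both conjuncts True, so the formula holds.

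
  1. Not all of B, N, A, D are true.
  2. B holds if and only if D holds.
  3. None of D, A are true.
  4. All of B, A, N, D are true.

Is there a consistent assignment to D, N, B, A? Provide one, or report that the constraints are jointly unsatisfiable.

Case D = True:
  Constraint (3) is violated (D=T) — contradiction.
Case D = False:
  Constraint (4) is violated (D=F) — contradiction.
Both cases fail — unsatisfiable.

The formula is unsatisfiable.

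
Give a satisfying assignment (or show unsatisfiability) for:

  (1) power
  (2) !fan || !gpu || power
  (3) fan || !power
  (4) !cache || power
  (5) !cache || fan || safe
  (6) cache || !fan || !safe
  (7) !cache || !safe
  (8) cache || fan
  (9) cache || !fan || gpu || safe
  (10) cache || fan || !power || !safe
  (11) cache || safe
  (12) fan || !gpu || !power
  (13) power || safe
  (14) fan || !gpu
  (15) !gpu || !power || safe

safe=F, fan=T, power=T, gpu=F, cache=T

Unit clause (power) forces power = True.
In (fan || !power) only fan is left, so fan = True.
Try safe = True:
  (cache || !fan || !safe) forces cache = True.
  clause (!cache || !safe) is falsified — backtrack.
So safe = False.
  then (cache || safe) forces cache = True.
  then (!gpu || !power || safe) forces gpu = False.
All clauses satisfied.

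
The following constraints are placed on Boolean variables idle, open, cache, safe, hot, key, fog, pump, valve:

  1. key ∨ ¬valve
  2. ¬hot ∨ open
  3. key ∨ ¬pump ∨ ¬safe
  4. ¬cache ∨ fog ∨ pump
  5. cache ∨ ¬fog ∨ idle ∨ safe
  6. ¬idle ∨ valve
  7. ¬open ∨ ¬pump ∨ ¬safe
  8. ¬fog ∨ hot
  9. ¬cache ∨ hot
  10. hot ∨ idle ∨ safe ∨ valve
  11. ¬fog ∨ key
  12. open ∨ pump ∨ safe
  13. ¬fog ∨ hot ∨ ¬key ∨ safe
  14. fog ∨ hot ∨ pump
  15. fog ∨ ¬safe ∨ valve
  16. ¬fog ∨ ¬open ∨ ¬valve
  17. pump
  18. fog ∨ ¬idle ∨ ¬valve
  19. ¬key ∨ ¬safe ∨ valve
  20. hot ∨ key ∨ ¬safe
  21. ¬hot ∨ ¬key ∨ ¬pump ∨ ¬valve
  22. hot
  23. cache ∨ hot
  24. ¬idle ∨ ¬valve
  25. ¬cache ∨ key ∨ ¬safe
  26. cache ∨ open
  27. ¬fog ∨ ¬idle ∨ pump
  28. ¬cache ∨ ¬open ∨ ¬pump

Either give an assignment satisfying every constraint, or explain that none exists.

Unit clause (pump) forces pump = True.
Unit clause (hot) forces hot = True.
In (¬hot ∨ open) only open is left, so open = True.
In (¬open ∨ ¬pump ∨ ¬safe) only ¬safe is left, so safe = False.
In (¬cache ∨ ¬open ∨ ¬pump) only ¬cache is left, so cache = False.
Try idle = True:
  (¬idle ∨ valve) forces valve = True.
  clause (¬idle ∨ ¬valve) is falsified — backtrack.
So idle = False.
  then (cache ∨ ¬fog ∨ idle ∨ safe) forces fog = False.
Set key = False.
  then (key ∨ ¬valve) forces valve = False.
All clauses satisfied.

idle = False; open = True; cache = False; safe = False; hot = True; key = False; fog = False; pump = True; valve = False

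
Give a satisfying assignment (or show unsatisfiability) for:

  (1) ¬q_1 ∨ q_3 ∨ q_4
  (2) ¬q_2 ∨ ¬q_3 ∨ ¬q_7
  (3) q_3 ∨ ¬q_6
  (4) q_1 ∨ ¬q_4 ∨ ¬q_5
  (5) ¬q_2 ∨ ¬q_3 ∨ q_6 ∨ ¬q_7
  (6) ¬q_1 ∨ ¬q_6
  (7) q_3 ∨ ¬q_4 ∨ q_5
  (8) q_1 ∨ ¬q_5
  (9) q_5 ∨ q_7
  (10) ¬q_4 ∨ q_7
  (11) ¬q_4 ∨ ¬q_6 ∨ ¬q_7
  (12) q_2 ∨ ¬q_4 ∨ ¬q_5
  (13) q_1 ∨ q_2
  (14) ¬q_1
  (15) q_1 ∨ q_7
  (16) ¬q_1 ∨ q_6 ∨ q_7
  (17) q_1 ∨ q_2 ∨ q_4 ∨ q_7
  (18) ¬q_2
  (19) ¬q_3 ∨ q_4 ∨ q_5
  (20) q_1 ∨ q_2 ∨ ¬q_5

Case q_2 = True:
  Clause (¬q_2) is falsified — contradiction.
Case q_2 = False:
  (q_1 ∨ q_2) forces q_1 = True.
  Clause (¬q_1) is falsified — contradiction.
Both cases fail, so the formula is unsatisfiable.

The formula is unsatisfiable.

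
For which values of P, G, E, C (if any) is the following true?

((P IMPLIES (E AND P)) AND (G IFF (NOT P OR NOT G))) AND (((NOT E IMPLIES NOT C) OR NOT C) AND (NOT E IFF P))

P=F; G=T; E=T; C=F

  (P IMPLIES (E AND P)) AND (G IFF (NOT P OR NOT G)) = True
    P IMPLIES (E AND P) = True
      E AND P = False
    G IFF (NOT P OR NOT G) = True
      NOT P OR NOT G = True
        NOT P = True
        NOT G = False
  ((NOT E IMPLIES NOT C) OR NOT C) AND (NOT E IFF P) = True
    (NOT E IMPLIES NOT C) OR NOT C = True
      NOT E IMPLIES NOT C = True
        NOT E = False
        NOT C = True
      NOT C = True
    NOT E IFF P = True
      NOT E = False
Both conjuncts True, so the formula holds.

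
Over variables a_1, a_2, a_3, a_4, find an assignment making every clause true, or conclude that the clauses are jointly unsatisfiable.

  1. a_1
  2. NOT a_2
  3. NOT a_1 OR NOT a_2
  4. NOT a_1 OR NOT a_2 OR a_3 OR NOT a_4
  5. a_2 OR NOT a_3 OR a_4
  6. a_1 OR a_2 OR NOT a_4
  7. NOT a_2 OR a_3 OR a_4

a_1=T; a_2=F; a_3=T; a_4=T

Unit clause (a_1) forces a_1 = True.
Unit clause (NOT a_2) forces a_2 = False.
Set a_3 = True.
  then (a_2 OR NOT a_3 OR a_4) forces a_4 = True.
Check each clause:
  (a_1): a_1 holds.
  (NOT a_2): NOT a_2 holds.
  (NOT a_1 OR NOT a_2): NOT a_2 holds.
  (NOT a_1 OR NOT a_2 OR a_3 OR NOT a_4): NOT a_2 holds.
  (a_2 OR NOT a_3 OR a_4): a_4 holds.
  (a_1 OR a_2 OR NOT a_4): a_1 holds.
  (NOT a_2 OR a_3 OR a_4): NOT a_2 holds.
All clauses satisfied.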